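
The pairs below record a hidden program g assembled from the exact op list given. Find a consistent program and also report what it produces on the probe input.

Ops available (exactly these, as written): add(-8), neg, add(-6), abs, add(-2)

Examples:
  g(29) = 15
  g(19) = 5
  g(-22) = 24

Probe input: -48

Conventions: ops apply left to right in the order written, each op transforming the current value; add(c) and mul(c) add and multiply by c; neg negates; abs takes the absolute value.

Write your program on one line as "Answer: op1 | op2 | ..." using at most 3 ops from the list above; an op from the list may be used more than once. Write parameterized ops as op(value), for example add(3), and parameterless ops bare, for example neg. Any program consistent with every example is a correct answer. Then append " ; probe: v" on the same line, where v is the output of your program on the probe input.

add(-8) | abs | add(-6) ; probe: 50

Check, running the answer program on each example:
  29 -> 21 -> 21 -> 15
  19 -> 11 -> 11 -> 5
  -22 -> -30 -> 30 -> 24
  probe: -48 -> -56 -> 56 -> 50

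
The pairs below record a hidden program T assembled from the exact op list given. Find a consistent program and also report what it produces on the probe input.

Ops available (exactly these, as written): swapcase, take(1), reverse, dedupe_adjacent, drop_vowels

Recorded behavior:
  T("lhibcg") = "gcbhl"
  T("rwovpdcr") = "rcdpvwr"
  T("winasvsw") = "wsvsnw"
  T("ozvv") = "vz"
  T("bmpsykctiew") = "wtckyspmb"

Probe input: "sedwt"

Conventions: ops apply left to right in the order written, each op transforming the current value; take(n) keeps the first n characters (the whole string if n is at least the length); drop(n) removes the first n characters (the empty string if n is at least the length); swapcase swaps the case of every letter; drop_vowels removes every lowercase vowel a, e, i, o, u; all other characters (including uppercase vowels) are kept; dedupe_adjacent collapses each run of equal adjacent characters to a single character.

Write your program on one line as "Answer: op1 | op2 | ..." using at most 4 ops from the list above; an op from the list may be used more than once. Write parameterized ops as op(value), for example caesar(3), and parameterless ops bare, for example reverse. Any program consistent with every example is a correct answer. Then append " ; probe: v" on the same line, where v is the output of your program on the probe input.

reverse | drop_vowels | dedupe_adjacent ; probe: "twds"

Check, running the answer program on each example:
  "lhibcg" -> "gcbihl" -> "gcbhl" -> "gcbhl"
  "rwovpdcr" -> "rcdpvowr" -> "rcdpvwr" -> "rcdpvwr"
  "winasvsw" -> "wsvsaniw" -> "wsvsnw" -> "wsvsnw"
  "ozvv" -> "vvzo" -> "vvz" -> "vz"
  "bmpsykctiew" -> "weitckyspmb" -> "wtckyspmb" -> "wtckyspmb"
  probe: "sedwt" -> "twdes" -> "twds" -> "twds"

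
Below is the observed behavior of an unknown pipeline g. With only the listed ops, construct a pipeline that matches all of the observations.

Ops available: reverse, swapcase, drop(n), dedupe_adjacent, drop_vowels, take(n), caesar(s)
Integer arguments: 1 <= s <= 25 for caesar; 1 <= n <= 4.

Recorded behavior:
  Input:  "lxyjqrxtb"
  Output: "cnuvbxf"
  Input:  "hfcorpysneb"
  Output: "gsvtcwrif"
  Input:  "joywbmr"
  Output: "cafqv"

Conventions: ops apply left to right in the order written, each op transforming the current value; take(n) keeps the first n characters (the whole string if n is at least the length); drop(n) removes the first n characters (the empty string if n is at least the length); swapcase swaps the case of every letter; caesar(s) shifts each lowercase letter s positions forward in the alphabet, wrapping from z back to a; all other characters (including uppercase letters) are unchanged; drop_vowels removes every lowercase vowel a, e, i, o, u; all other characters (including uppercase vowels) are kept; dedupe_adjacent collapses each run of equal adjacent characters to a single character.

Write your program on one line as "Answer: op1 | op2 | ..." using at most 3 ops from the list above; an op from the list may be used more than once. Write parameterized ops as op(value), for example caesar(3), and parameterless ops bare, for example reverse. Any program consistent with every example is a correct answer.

caesar(15) | caesar(15) | drop(2)

Check, running the answer program on each example:
  "lxyjqrxtb" -> "amnyfgmiq" -> "pbcnuvbxf" -> "cnuvbxf"
  "hfcorpysneb" -> "wurdgenhctq" -> "ljgsvtcwrif" -> "gsvtcwrif"
  "joywbmr" -> "ydnlqbg" -> "nscafqv" -> "cafqv"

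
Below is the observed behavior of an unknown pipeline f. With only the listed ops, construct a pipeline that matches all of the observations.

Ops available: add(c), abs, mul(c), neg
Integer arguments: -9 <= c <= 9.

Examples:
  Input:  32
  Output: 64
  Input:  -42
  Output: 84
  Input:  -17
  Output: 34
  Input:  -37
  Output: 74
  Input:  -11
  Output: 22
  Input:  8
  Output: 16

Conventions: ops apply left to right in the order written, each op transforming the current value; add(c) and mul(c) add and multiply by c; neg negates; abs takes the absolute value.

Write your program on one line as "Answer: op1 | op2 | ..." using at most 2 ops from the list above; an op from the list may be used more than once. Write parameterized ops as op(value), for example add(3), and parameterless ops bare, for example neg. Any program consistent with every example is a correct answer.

mul(2) | abs

Check, running the answer program on each example:
  32 -> 64 -> 64
  -42 -> -84 -> 84
  -17 -> -34 -> 34
  -37 -> -74 -> 74
  -11 -> -22 -> 22
  8 -> 16 -> 16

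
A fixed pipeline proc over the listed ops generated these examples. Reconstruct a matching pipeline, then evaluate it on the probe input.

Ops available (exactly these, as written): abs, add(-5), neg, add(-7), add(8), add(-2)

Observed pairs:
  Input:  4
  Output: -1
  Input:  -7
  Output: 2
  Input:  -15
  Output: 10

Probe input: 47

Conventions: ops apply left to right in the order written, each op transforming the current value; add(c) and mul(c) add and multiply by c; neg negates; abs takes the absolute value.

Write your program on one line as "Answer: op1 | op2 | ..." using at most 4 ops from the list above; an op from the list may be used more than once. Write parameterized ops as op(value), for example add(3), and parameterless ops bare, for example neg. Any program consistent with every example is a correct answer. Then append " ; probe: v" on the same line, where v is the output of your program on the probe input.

neg | abs | add(-5) ; probe: 42

Check, running the answer program on each example:
  4 -> -4 -> 4 -> -1
  -7 -> 7 -> 7 -> 2
  -15 -> 15 -> 15 -> 10
  probe: 47 -> -47 -> 47 -> 42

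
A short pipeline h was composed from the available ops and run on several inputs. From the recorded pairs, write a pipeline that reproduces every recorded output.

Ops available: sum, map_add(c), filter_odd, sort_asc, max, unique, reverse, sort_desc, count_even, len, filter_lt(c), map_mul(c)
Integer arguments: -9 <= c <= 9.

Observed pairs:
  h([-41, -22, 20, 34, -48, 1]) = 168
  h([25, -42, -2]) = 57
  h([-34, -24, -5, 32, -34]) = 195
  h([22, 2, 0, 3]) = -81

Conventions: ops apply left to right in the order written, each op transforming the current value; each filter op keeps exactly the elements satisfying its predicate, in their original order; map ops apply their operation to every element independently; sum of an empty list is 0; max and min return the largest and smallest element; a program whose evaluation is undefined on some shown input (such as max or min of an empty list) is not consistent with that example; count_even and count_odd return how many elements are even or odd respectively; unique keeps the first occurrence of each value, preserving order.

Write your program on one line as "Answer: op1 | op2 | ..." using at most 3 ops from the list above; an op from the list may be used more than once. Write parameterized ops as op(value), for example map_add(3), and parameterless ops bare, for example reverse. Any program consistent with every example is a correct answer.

map_mul(-3) | sum

Check, running the answer program on each example:
  [-41, -22, 20, 34, -48, 1] -> [123, 66, -60, -102, 144, -3] -> 168
  [25, -42, -2] -> [-75, 126, 6] -> 57
  [-34, -24, -5, 32, -34] -> [102, 72, 15, -96, 102] -> 195
  [22, 2, 0, 3] -> [-66, -6, 0, -9] -> -81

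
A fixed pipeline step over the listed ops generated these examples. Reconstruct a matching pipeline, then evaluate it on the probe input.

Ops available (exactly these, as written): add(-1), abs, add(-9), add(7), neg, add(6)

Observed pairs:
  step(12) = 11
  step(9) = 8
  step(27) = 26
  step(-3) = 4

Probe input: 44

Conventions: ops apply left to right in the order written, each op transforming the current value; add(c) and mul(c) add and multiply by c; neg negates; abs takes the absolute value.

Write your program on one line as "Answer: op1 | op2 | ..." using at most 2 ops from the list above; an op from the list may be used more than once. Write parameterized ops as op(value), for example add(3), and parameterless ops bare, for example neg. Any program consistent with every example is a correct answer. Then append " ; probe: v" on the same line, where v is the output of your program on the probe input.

add(-1) | abs ; probe: 43

Check, running the answer program on each example:
  12 -> 11 -> 11
  9 -> 8 -> 8
  27 -> 26 -> 26
  -3 -> -4 -> 4
  probe: 44 -> 43 -> 43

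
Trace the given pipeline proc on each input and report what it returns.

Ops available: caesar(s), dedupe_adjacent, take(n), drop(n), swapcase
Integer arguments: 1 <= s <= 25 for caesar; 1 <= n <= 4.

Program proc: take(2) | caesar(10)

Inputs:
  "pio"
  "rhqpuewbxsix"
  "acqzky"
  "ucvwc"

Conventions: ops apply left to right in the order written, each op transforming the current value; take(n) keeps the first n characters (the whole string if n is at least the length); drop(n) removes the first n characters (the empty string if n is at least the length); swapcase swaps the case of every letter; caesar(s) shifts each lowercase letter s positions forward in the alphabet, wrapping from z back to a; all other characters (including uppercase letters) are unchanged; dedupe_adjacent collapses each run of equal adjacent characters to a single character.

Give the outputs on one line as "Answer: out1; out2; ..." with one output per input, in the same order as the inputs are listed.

Execution, op by op:
  "pio" -> "pi" -> "zs"
  "rhqpuewbxsix" -> "rh" -> "br"
  "acqzky" -> "ac" -> "km"
  "ucvwc" -> "uc" -> "em"

"zs"; "br"; "km"; "em"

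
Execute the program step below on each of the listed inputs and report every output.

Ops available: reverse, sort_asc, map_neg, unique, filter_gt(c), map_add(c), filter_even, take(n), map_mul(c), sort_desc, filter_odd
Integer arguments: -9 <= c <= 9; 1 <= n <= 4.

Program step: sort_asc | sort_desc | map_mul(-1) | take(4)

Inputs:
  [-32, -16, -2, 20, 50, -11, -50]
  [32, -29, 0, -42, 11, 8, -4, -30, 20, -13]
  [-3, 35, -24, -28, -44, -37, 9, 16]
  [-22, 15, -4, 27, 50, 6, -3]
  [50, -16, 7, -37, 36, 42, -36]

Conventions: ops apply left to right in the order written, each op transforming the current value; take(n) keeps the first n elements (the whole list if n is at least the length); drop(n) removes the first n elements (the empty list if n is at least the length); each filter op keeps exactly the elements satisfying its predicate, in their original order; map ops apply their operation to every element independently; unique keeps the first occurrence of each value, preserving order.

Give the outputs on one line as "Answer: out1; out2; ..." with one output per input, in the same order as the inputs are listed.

[-50, -20, 2, 11]; [-32, -20, -11, -8]; [-35, -16, -9, 3]; [-50, -27, -15, -6]; [-50, -42, -36, -7]

Execution, op by op:
  [-32, -16, -2, 20, 50, -11, -50] -> [-50, -32, -16, -11, -2, 20, 50] -> [50, 20, -2, -11, -16, -32, -50] -> [-50, -20, 2, 11, 16, 32, 50] -> [-50, -20, 2, 11]
  [32, -29, 0, -42, 11, 8, -4, -30, 20, -13] -> [-42, -30, -29, -13, -4, 0, 8, 11, 20, 32] -> [32, 20, 11, 8, 0, -4, -13, -29, -30, -42] -> [-32, -20, -11, -8, 0, 4, 13, 29, 30, 42] -> [-32, -20, -11, -8]
  [-3, 35, -24, -28, -44, -37, 9, 16] -> [-44, -37, -28, -24, -3, 9, 16, 35] -> [35, 16, 9, -3, -24, -28, -37, -44] -> [-35, -16, -9, 3, 24, 28, 37, 44] -> [-35, -16, -9, 3]
  [-22, 15, -4, 27, 50, 6, -3] -> [-22, -4, -3, 6, 15, 27, 50] -> [50, 27, 15, 6, -3, -4, -22] -> [-50, -27, -15, -6, 3, 4, 22] -> [-50, -27, -15, -6]
  [50, -16, 7, -37, 36, 42, -36] -> [-37, -36, -16, 7, 36, 42, 50] -> [50, 42, 36, 7, -16, -36, -37] -> [-50, -42, -36, -7, 16, 36, 37] -> [-50, -42, -36, -7]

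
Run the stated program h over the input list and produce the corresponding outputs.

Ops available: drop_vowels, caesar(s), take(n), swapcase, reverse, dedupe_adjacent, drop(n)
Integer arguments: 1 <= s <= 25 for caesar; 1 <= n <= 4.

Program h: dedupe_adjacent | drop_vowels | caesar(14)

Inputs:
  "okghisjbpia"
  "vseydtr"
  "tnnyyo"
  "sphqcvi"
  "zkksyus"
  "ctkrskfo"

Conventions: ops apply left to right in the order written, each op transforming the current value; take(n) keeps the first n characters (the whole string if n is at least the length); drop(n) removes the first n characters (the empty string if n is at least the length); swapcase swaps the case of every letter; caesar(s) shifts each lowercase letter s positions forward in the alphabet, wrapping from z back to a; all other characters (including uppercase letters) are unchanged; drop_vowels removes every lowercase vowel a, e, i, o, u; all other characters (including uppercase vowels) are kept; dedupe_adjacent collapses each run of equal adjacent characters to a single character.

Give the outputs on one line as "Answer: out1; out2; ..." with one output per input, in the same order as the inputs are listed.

Execution, op by op:
  "okghisjbpia" -> "okghisjbpia" -> "kghsjbp" -> "yuvgxpd"
  "vseydtr" -> "vseydtr" -> "vsydtr" -> "jgmrhf"
  "tnnyyo" -> "tnyo" -> "tny" -> "hbm"
  "sphqcvi" -> "sphqcvi" -> "sphqcv" -> "gdveqj"
  "zkksyus" -> "zksyus" -> "zksys" -> "nygmg"
  "ctkrskfo" -> "ctkrskfo" -> "ctkrskf" -> "qhyfgyt"

"yuvgxpd"; "jgmrhf"; "hbm"; "gdveqj"; "nygmg"; "qhyfgyt"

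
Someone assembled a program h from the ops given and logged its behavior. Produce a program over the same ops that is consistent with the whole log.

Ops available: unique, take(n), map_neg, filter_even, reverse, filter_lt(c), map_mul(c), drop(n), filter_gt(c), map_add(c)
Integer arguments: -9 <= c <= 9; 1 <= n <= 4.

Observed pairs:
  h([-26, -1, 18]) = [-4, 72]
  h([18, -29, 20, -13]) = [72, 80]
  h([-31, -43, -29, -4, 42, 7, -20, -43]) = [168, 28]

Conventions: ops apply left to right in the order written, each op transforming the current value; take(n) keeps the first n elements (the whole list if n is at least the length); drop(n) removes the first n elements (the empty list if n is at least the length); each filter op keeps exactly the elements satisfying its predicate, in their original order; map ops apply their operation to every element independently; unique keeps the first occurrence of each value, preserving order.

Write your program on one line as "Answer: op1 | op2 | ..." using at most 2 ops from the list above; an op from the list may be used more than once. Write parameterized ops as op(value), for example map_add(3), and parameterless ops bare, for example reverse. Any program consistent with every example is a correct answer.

filter_gt(-3) | map_mul(4)

Check, running the answer program on each example:
  [-26, -1, 18] -> [-1, 18] -> [-4, 72]
  [18, -29, 20, -13] -> [18, 20] -> [72, 80]
  [-31, -43, -29, -4, 42, 7, -20, -43] -> [42, 7] -> [168, 28]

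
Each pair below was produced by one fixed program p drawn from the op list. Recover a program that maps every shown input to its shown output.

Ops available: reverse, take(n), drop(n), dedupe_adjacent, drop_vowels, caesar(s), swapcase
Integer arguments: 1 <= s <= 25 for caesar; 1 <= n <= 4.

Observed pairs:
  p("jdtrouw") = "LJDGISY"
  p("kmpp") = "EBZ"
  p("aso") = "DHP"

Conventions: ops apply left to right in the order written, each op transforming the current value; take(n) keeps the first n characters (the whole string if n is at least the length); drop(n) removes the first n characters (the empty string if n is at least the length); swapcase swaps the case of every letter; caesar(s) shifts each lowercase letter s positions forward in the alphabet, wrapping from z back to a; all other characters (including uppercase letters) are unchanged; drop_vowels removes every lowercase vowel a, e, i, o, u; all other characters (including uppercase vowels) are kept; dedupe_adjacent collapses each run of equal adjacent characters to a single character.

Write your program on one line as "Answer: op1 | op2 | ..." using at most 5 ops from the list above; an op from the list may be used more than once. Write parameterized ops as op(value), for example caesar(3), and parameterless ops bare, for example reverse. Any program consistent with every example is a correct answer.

caesar(15) | dedupe_adjacent | swapcase | reverse

Check, running the answer program on each example:
  "jdtrouw" -> "ysigdjl" -> "ysigdjl" -> "YSIGDJL" -> "LJDGISY"
  "kmpp" -> "zbee" -> "zbe" -> "ZBE" -> "EBZ"
  "aso" -> "phd" -> "phd" -> "PHD" -> "DHP"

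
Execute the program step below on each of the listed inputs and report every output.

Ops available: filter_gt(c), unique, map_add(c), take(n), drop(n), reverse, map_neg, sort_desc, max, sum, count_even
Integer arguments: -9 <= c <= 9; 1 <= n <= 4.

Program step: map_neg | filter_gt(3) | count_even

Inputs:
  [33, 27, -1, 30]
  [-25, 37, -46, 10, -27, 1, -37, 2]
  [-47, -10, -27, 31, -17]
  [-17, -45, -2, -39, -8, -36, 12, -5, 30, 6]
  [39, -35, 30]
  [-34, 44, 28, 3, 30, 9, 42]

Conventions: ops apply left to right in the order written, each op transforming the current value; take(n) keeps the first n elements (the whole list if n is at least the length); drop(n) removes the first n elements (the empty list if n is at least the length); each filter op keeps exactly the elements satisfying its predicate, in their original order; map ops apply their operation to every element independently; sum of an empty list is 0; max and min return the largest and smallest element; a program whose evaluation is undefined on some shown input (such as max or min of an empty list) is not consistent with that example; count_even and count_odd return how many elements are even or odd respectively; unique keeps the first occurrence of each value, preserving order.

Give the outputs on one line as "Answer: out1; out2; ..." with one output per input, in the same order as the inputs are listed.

0; 1; 1; 2; 0; 1

Execution, op by op:
  [33, 27, -1, 30] -> [-33, -27, 1, -30] -> [] -> 0
  [-25, 37, -46, 10, -27, 1, -37, 2] -> [25, -37, 46, -10, 27, -1, 37, -2] -> [25, 46, 27, 37] -> 1
  [-47, -10, -27, 31, -17] -> [47, 10, 27, -31, 17] -> [47, 10, 27, 17] -> 1
  [-17, -45, -2, -39, -8, -36, 12, -5, 30, 6] -> [17, 45, 2, 39, 8, 36, -12, 5, -30, -6] -> [17, 45, 39, 8, 36, 5] -> 2
  [39, -35, 30] -> [-39, 35, -30] -> [35] -> 0
  [-34, 44, 28, 3, 30, 9, 42] -> [34, -44, -28, -3, -30, -9, -42] -> [34] -> 1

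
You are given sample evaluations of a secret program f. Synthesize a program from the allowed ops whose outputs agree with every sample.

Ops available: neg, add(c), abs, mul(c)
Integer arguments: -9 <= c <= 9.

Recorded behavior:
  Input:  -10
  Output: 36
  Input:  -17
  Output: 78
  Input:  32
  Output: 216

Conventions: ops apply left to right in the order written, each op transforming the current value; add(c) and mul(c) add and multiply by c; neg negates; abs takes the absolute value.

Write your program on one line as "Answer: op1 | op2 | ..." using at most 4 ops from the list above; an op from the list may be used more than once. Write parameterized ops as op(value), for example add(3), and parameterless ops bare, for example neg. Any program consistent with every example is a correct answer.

add(4) | mul(6) | neg | abs

Check, running the answer program on each example:
  -10 -> -6 -> -36 -> 36 -> 36
  -17 -> -13 -> -78 -> 78 -> 78
  32 -> 36 -> 216 -> -216 -> 216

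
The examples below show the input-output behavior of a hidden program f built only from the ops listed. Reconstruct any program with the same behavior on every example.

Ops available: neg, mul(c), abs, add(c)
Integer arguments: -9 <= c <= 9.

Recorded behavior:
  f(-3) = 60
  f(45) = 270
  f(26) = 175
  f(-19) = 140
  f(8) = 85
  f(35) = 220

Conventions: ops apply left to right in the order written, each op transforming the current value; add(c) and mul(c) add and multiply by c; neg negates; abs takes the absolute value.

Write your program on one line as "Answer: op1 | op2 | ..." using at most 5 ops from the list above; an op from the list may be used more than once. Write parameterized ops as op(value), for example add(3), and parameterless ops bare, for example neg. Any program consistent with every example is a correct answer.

neg | abs | add(9) | mul(5)

Check, running the answer program on each example:
  -3 -> 3 -> 3 -> 12 -> 60
  45 -> -45 -> 45 -> 54 -> 270
  26 -> -26 -> 26 -> 35 -> 175
  -19 -> 19 -> 19 -> 28 -> 140
  8 -> -8 -> 8 -> 17 -> 85
  35 -> -35 -> 35 -> 44 -> 220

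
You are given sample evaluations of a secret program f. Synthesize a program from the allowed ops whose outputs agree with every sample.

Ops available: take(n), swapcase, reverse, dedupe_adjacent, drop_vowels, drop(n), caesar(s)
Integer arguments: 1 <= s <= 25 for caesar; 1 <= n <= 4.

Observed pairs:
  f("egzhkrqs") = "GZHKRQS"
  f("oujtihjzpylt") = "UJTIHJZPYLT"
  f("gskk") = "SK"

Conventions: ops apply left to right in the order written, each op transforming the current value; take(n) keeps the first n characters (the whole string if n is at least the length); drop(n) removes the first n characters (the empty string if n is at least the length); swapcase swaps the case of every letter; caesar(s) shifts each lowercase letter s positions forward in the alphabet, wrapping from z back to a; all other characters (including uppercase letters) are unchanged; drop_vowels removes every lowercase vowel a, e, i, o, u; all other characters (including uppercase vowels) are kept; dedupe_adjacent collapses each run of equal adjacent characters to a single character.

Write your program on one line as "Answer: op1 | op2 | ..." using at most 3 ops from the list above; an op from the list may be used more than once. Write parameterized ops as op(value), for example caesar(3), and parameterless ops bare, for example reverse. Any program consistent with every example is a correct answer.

swapcase | dedupe_adjacent | drop(1)

Check, running the answer program on each example:
  "egzhkrqs" -> "EGZHKRQS" -> "EGZHKRQS" -> "GZHKRQS"
  "oujtihjzpylt" -> "OUJTIHJZPYLT" -> "OUJTIHJZPYLT" -> "UJTIHJZPYLT"
  "gskk" -> "GSKK" -> "GSK" -> "SK"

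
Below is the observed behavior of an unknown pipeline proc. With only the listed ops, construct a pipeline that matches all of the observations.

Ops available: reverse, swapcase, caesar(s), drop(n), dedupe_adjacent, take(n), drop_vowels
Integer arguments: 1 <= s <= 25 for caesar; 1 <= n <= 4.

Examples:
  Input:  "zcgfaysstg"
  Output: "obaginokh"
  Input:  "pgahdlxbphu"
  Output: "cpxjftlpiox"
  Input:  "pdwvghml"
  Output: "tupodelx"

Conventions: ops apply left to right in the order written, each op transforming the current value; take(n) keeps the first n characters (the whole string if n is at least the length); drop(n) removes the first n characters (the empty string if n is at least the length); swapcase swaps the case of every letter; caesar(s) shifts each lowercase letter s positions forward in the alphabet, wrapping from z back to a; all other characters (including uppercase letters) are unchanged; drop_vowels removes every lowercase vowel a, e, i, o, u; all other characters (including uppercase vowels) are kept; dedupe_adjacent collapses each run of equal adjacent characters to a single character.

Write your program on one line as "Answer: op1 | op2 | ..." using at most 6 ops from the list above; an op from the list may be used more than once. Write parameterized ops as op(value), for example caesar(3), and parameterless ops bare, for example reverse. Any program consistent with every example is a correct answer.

reverse | caesar(8) | swapcase | dedupe_adjacent | swapcase

Check, running the answer program on each example:
  "zcgfaysstg" -> "gtssyafgcz" -> "obaaginokh" -> "OBAAGINOKH" -> "OBAGINOKH" -> "obaginokh"
  "pgahdlxbphu" -> "uhpbxldhagp" -> "cpxjftlpiox" -> "CPXJFTLPIOX" -> "CPXJFTLPIOX" -> "cpxjftlpiox"
  "pdwvghml" -> "lmhgvwdp" -> "tupodelx" -> "TUPODELX" -> "TUPODELX" -> "tupodelx"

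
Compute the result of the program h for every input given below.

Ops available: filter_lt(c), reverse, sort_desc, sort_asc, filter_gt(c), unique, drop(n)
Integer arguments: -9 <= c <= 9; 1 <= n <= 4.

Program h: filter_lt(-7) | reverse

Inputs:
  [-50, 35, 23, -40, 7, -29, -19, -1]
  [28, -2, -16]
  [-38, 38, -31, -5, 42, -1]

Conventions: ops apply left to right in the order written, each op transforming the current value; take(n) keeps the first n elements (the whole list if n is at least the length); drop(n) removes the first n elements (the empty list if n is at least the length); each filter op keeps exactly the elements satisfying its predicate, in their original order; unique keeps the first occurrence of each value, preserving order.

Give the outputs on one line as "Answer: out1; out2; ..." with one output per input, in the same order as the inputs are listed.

[-19, -29, -40, -50]; [-16]; [-31, -38]

Execution, op by op:
  [-50, 35, 23, -40, 7, -29, -19, -1] -> [-50, -40, -29, -19] -> [-19, -29, -40, -50]
  [28, -2, -16] -> [-16] -> [-16]
  [-38, 38, -31, -5, 42, -1] -> [-38, -31] -> [-31, -38]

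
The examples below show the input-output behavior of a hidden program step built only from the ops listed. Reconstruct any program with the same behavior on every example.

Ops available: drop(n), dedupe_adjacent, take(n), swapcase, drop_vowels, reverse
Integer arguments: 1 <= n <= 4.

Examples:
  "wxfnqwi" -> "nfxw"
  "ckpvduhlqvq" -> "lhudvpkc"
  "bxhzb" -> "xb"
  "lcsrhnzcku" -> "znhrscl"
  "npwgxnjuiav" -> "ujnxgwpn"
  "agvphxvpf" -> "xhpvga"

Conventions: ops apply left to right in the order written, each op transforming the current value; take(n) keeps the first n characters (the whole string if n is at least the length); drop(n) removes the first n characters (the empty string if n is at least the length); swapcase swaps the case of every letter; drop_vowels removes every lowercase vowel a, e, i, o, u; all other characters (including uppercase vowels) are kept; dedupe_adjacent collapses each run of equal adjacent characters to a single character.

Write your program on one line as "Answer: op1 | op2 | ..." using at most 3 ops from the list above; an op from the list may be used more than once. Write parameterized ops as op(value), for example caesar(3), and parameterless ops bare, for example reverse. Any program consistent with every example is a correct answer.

reverse | drop(3)

Check, running the answer program on each example:
  "wxfnqwi" -> "iwqnfxw" -> "nfxw"
  "ckpvduhlqvq" -> "qvqlhudvpkc" -> "lhudvpkc"
  "bxhzb" -> "bzhxb" -> "xb"
  "lcsrhnzcku" -> "ukcznhrscl" -> "znhrscl"
  "npwgxnjuiav" -> "vaiujnxgwpn" -> "ujnxgwpn"
  "agvphxvpf" -> "fpvxhpvga" -> "xhpvga"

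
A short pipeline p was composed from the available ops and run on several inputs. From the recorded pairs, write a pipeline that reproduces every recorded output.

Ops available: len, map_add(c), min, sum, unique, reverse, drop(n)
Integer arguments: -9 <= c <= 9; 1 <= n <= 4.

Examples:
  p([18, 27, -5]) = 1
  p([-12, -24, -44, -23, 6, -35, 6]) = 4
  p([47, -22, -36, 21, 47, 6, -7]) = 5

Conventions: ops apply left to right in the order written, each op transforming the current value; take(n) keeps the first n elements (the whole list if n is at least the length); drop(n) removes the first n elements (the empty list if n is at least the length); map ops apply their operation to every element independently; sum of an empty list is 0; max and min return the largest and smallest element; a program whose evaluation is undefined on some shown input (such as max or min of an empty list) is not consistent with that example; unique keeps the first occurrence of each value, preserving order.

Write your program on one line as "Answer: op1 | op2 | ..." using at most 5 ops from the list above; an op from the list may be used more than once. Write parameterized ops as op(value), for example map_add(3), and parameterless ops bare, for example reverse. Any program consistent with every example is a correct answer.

drop(2) | reverse | unique | len

Check, running the answer program on each example:
  [18, 27, -5] -> [-5] -> [-5] -> [-5] -> 1
  [-12, -24, -44, -23, 6, -35, 6] -> [-44, -23, 6, -35, 6] -> [6, -35, 6, -23, -44] -> [6, -35, -23, -44] -> 4
  [47, -22, -36, 21, 47, 6, -7] -> [-36, 21, 47, 6, -7] -> [-7, 6, 47, 21, -36] -> [-7, 6, 47, 21, -36] -> 5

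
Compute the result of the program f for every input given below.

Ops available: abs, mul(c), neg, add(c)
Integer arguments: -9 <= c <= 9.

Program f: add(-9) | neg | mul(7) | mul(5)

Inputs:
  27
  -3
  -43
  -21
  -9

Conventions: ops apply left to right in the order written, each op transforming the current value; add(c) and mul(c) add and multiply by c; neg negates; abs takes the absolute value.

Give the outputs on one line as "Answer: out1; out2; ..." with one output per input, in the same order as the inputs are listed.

-630; 420; 1820; 1050; 630

Execution, op by op:
  27 -> 18 -> -18 -> -126 -> -630
  -3 -> -12 -> 12 -> 84 -> 420
  -43 -> -52 -> 52 -> 364 -> 1820
  -21 -> -30 -> 30 -> 210 -> 1050
  -9 -> -18 -> 18 -> 126 -> 630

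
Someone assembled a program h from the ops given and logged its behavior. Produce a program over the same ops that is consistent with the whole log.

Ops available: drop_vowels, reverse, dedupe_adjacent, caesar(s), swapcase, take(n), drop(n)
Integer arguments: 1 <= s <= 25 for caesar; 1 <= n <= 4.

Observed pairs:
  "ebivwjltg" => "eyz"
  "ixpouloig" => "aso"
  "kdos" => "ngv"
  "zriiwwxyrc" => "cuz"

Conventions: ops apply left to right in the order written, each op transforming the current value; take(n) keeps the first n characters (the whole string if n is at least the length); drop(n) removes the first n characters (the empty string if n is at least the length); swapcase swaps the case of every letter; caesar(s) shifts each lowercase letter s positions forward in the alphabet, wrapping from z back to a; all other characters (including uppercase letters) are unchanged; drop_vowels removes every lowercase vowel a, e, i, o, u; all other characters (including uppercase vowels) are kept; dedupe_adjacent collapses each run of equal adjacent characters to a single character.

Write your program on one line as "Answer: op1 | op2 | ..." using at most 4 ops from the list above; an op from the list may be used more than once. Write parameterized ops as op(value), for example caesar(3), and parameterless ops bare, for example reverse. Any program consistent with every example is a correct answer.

drop_vowels | caesar(9) | take(3) | caesar(20)

Check, running the answer program on each example:
  "ebivwjltg" -> "bvwjltg" -> "kefsucp" -> "kef" -> "eyz"
  "ixpouloig" -> "xplg" -> "gyup" -> "gyu" -> "aso"
  "kdos" -> "kds" -> "tmb" -> "tmb" -> "ngv"
  "zriiwwxyrc" -> "zrwwxyrc" -> "iaffghal" -> "iaf" -> "cuz"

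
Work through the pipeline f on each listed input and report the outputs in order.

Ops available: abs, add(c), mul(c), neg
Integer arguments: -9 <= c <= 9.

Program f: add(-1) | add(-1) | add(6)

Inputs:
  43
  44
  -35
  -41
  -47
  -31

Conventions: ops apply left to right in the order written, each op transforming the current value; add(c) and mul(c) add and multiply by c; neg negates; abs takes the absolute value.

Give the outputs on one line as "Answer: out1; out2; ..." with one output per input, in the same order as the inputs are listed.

47; 48; -31; -37; -43; -27

Execution, op by op:
  43 -> 42 -> 41 -> 47
  44 -> 43 -> 42 -> 48
  -35 -> -36 -> -37 -> -31
  -41 -> -42 -> -43 -> -37
  -47 -> -48 -> -49 -> -43
  -31 -> -32 -> -33 -> -27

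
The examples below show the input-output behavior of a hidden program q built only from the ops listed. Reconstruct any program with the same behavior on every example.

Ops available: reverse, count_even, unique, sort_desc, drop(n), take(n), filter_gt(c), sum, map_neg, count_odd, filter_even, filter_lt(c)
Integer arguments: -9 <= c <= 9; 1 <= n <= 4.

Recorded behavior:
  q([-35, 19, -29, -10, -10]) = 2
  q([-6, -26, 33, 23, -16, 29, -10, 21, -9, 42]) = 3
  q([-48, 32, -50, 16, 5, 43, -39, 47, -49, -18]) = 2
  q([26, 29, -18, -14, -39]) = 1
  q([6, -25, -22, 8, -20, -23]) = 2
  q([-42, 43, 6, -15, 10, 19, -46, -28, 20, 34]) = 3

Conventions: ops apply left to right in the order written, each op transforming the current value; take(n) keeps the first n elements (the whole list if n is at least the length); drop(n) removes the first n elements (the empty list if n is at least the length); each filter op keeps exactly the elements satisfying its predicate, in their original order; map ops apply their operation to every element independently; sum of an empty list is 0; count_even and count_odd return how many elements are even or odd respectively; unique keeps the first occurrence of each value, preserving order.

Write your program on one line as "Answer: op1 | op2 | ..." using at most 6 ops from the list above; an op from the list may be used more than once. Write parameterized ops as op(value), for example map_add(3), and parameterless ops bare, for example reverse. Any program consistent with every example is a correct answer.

drop(2) | drop(1) | filter_even | reverse | take(3) | count_even

Check, running the answer program on each example:
  [-35, 19, -29, -10, -10] -> [-29, -10, -10] -> [-10, -10] -> [-10, -10] -> [-10, -10] -> [-10, -10] -> 2
  [-6, -26, 33, 23, -16, 29, -10, 21, -9, 42] -> [33, 23, -16, 29, -10, 21, -9, 42] -> [23, -16, 29, -10, 21, -9, 42] -> [-16, -10, 42] -> [42, -10, -16] -> [42, -10, -16] -> 3
  [-48, 32, -50, 16, 5, 43, -39, 47, -49, -18] -> [-50, 16, 5, 43, -39, 47, -49, -18] -> [16, 5, 43, -39, 47, -49, -18] -> [16, -18] -> [-18, 16] -> [-18, 16] -> 2
  [26, 29, -18, -14, -39] -> [-18, -14, -39] -> [-14, -39] -> [-14] -> [-14] -> [-14] -> 1
  [6, -25, -22, 8, -20, -23] -> [-22, 8, -20, -23] -> [8, -20, -23] -> [8, -20] -> [-20, 8] -> [-20, 8] -> 2
  [-42, 43, 6, -15, 10, 19, -46, -28, 20, 34] -> [6, -15, 10, 19, -46, -28, 20, 34] -> [-15, 10, 19, -46, -28, 20, 34] -> [10, -46, -28, 20, 34] -> [34, 20, -28, -46, 10] -> [34, 20, -28] -> 3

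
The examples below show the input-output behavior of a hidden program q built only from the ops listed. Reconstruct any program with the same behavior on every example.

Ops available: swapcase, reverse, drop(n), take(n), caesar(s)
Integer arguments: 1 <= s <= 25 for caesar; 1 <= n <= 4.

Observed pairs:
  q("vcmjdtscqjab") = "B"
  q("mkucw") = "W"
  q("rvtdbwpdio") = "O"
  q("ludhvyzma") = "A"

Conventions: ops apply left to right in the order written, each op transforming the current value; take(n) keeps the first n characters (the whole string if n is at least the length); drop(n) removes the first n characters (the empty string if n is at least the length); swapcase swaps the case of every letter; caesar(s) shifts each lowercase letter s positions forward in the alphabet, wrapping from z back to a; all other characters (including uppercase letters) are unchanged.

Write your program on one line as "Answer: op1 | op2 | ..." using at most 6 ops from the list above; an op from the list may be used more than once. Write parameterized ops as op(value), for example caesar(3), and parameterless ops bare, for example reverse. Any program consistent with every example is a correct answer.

drop(2) | reverse | swapcase | take(3) | take(1)

Check, running the answer program on each example:
  "vcmjdtscqjab" -> "mjdtscqjab" -> "bajqcstdjm" -> "BAJQCSTDJM" -> "BAJ" -> "B"
  "mkucw" -> "ucw" -> "wcu" -> "WCU" -> "WCU" -> "W"
  "rvtdbwpdio" -> "tdbwpdio" -> "oidpwbdt" -> "OIDPWBDT" -> "OID" -> "O"
  "ludhvyzma" -> "dhvyzma" -> "amzyvhd" -> "AMZYVHD" -> "AMZ" -> "A"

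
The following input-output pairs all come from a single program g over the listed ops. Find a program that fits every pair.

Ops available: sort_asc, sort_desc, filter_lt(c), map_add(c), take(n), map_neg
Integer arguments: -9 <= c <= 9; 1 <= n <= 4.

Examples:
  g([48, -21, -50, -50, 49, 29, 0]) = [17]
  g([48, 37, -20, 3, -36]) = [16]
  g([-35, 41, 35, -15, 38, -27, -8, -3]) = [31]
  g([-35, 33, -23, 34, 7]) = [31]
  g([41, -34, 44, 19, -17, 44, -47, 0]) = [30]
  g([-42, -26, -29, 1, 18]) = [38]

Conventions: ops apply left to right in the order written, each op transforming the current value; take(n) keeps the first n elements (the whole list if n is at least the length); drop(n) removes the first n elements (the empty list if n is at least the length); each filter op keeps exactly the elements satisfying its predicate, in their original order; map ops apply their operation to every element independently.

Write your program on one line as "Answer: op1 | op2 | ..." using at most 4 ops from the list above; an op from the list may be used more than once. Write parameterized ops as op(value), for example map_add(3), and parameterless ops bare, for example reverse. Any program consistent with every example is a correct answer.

filter_lt(5) | take(1) | map_neg | map_add(-4)

Check, running the answer program on each example:
  [48, -21, -50, -50, 49, 29, 0] -> [-21, -50, -50, 0] -> [-21] -> [21] -> [17]
  [48, 37, -20, 3, -36] -> [-20, 3, -36] -> [-20] -> [20] -> [16]
  [-35, 41, 35, -15, 38, -27, -8, -3] -> [-35, -15, -27, -8, -3] -> [-35] -> [35] -> [31]
  [-35, 33, -23, 34, 7] -> [-35, -23] -> [-35] -> [35] -> [31]
  [41, -34, 44, 19, -17, 44, -47, 0] -> [-34, -17, -47, 0] -> [-34] -> [34] -> [30]
  [-42, -26, -29, 1, 18] -> [-42, -26, -29, 1] -> [-42] -> [42] -> [38]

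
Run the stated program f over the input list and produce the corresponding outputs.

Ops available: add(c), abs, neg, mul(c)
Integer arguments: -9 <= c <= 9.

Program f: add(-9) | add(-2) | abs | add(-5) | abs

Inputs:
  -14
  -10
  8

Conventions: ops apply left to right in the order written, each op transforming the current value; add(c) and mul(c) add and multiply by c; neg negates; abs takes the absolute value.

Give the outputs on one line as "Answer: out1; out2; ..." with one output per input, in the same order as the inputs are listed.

20; 16; 2

Execution, op by op:
  -14 -> -23 -> -25 -> 25 -> 20 -> 20
  -10 -> -19 -> -21 -> 21 -> 16 -> 16
  8 -> -1 -> -3 -> 3 -> -2 -> 2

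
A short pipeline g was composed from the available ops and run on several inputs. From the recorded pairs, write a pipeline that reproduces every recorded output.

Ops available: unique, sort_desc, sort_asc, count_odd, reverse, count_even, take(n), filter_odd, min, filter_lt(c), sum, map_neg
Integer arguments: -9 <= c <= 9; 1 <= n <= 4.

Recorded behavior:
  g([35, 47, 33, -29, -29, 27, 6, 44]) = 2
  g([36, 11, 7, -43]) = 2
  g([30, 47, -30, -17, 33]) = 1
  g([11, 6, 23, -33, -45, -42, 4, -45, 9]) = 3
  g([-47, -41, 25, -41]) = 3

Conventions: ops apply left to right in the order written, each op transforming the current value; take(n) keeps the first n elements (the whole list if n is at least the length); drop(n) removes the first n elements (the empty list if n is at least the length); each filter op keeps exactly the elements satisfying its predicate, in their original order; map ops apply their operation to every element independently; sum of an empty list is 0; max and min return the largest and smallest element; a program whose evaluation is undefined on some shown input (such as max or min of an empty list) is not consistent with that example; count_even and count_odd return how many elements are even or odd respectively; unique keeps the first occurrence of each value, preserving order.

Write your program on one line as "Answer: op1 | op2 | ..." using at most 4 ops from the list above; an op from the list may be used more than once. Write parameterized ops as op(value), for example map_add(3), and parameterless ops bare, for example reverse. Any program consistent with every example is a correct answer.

sort_desc | filter_lt(8) | count_odd

Check, running the answer program on each example:
  [35, 47, 33, -29, -29, 27, 6, 44] -> [47, 44, 35, 33, 27, 6, -29, -29] -> [6, -29, -29] -> 2
  [36, 11, 7, -43] -> [36, 11, 7, -43] -> [7, -43] -> 2
  [30, 47, -30, -17, 33] -> [47, 33, 30, -17, -30] -> [-17, -30] -> 1
  [11, 6, 23, -33, -45, -42, 4, -45, 9] -> [23, 11, 9, 6, 4, -33, -42, -45, -45] -> [6, 4, -33, -42, -45, -45] -> 3
  [-47, -41, 25, -41] -> [25, -41, -41, -47] -> [-41, -41, -47] -> 3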